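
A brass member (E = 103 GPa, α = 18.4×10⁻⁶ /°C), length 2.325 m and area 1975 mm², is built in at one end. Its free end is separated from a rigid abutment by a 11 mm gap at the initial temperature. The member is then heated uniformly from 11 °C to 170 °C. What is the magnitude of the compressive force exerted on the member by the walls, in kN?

P ≈ 0 kN

Unrestrained expansion: δ_free = αΔT L = 18.4×10⁻⁶ × 159 × 2325 = 6.802 mm.
This is smaller than the 11 mm clearance, so the member expands freely without reaching the stop — the stress is zero.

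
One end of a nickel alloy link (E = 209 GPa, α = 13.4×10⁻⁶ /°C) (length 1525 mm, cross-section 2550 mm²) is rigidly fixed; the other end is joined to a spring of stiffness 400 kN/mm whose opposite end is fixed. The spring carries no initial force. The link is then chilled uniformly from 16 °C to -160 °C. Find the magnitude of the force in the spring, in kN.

If the spring were absent the link would shorten by αΔT L = 13.4×10⁻⁶ × 176 × 1525 = 3.597 mm.
Let P be the tensile force in the spring. The link extends elastically by PL/(AE) and the spring stretches by P/k; together these equal δ_free.
P [ L/(AE) + 1/k ] = δ_free → P [ 1525/(2550×209×10³) + 1/(400×10³) ] = 3.597.
P = 3.597 / 5.361×10⁻⁶ = 670800 N.

P ≈ 671 kN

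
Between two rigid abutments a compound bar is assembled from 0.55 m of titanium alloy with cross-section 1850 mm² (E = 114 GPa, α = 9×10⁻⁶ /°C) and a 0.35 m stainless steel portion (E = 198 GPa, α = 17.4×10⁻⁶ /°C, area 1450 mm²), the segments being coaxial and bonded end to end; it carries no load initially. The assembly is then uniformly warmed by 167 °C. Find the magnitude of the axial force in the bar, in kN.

P ≈ 482 kN (compressive)

Free thermal expansion of the whole bar: Σ αᵢΔT Lᵢ = 9×10⁻⁶×167×550 + 17.4×10⁻⁶×167×350 = 1.844 mm.
Since the ends are fixed, an axial force P builds up, equal in every segment, with P · Σ Lᵢ/(AᵢEᵢ) = δ_free.
Σ Lᵢ/(AᵢEᵢ) = 550/(1850×114×10³) + 350/(1450×198×10³) = 3.827×10⁻⁶ mm/N.
Hence P = δ_free / Σ(L/AE) = 1.844/3.827×10⁻⁶ = 481.8 kN (compressive).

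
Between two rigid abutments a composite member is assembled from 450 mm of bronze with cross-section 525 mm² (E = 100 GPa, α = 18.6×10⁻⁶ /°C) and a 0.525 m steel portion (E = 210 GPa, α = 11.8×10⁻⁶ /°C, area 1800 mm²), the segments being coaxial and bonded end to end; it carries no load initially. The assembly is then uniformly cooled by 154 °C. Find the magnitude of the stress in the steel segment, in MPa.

σ ≈ 125 MPa (tensile)

With the walls removed the bar would change length by δ_free = Σ αᵢΔT Lᵢ = 18.6×10⁻⁶×154×450 + 11.8×10⁻⁶×154×525 = 2.243 mm.
The walls prevent any net length change, so an axial force P (same in every segment) develops. Compatibility: P · Σ Lᵢ/(AᵢEᵢ) = δ_free.
Σ Lᵢ/(AᵢEᵢ) = 450/(525×100×10³) + 525/(1800×210×10³) = 9.96×10⁻⁶ mm/N.
Hence P = δ_free / Σ(L/AE) = 2.243/9.96×10⁻⁶ = 225.2 kN (tensile).
σ_{steel} = P / A = 225200 / 1800 = 125.1 MPa.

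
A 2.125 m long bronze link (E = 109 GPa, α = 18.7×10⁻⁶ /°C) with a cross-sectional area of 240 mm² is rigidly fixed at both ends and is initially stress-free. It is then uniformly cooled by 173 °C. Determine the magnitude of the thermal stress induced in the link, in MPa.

Because both ends are immovable the net strain is zero, and the suppressed thermal strain is αΔT = 18.7×10⁻⁶ × 173 = 3235.1×10⁻⁶.
Hence σ = E·αΔT = 109×10³ × 3235.1×10⁻⁶ = 352.6 MPa, tensile.

σ ≈ 353 MPa (tensile)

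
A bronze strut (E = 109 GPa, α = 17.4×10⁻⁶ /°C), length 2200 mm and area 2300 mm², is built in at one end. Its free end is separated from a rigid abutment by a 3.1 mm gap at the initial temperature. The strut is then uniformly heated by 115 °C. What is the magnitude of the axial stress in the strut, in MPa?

Free thermal elongation = αΔT L = 17.4×10⁻⁶ × 115 × 2200 = 4.402 mm.
After closing the 3.1 mm clearance, 4.402 − 3.1 = 1.302 mm of expansion remains to be suppressed by the wall.
That suppressed elongation corresponds to σ = E·Δ/L = 109×10³ × 1.302/2200 = 64.52 MPa.

σ ≈ 64.5 MPa (compressive)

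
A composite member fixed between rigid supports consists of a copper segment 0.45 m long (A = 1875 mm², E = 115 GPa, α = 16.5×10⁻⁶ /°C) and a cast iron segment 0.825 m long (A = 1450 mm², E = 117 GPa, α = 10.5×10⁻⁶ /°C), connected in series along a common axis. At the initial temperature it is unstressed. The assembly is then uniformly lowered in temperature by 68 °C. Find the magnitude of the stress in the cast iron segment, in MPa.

If the supports were absent, the total length change would be Σ αᵢΔT Lᵢ = 16.5×10⁻⁶×68×450 + 10.5×10⁻⁶×68×825 = 1.094 mm.
Since the ends are fixed, an axial force P builds up, equal in every segment, with P · Σ Lᵢ/(AᵢEᵢ) = δ_free.
Σ Lᵢ/(AᵢEᵢ) = 450/(1875×115×10³) + 825/(1450×117×10³) = 6.95×10⁻⁶ mm/N.
P = 1.094 / 6.95×10⁻⁶ = 157400 N = 157.4 kN, tensile.
σ_{cast iron} = P / A = 157400 / 1450 = 108.6 MPa.

σ ≈ 109 MPa (tensile)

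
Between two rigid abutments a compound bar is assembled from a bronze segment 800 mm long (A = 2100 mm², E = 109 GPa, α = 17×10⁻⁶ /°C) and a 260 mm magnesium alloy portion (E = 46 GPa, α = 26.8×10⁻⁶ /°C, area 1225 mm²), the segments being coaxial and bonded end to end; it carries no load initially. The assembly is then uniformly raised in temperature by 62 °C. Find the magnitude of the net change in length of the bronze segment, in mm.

|ΔL| ≈ 0.294 mm

With the walls removed the bar would change length by δ_free = Σ αᵢΔT Lᵢ = 17×10⁻⁶×62×800 + 26.8×10⁻⁶×62×260 = 1.275 mm.
The rigid supports impose zero overall length change; the single axial force P common to all segments must satisfy P Σ Lᵢ/(AᵢEᵢ) = δ_free.
The series flexibility is Σ Lᵢ/(AᵢEᵢ) = 800/(2100×109×10³) + 260/(1225×46×10³) = 8.109×10⁻⁶ mm/N.
P = 1.275 / 8.109×10⁻⁶ = 157300 N = 157.3 kN, compressive.
For the bronze segment, free thermal change = 17×10⁻⁶×62×800 = 0.8432 mm and elastic change from P = 157300×800/(2100×109×10³) = 0.5496 mm; these oppose, so the net change is 0.294 mm (segment lengthens).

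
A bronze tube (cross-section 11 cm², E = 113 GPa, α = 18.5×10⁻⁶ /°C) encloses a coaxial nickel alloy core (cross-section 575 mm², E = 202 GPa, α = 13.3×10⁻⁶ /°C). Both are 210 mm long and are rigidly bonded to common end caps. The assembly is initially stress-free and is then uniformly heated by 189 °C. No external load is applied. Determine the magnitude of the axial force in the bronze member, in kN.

P ≈ 59 kN (compressive in the bronze)

Both members must finish at the same length. With the larger α, the bronze tends to over-expand; the plates restrain it, putting the bronze in compression and the nickel alloy in tension. With no external load the two internal forces are equal and opposite, magnitude P.
Setting the final lengths equal and cancelling L: (α₁ − α₂)ΔT = P/(A₁E₁) + P/(A₂E₂).
|α₁ − α₂|·ΔT = 5.2×10⁻⁶ × 189 = 0.0009828.
1/(A₁E₁) + 1/(A₂E₂) = 1/(1100×113×10³) + 1/(575×202×10³) = 1.665×10⁻⁸ N⁻¹.
So P = 0.0009828 / 1.665×10⁻⁸ = 59.01 kN.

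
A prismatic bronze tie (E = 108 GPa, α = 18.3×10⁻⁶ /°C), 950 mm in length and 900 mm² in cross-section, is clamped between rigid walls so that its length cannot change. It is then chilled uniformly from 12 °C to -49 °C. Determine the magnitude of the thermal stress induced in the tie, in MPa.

The supports are rigid, so the total axial strain is zero. The restrained thermal strain is ε = αΔT = 18.3×10⁻⁶ × 61 = 1116.3×10⁻⁶.
σ = EαΔT = 108×10³ × 18.3×10⁻⁶ × 61 = 120.6 MPa (tensile; the tie is trying to contract).

σ ≈ 121 MPa (tensile)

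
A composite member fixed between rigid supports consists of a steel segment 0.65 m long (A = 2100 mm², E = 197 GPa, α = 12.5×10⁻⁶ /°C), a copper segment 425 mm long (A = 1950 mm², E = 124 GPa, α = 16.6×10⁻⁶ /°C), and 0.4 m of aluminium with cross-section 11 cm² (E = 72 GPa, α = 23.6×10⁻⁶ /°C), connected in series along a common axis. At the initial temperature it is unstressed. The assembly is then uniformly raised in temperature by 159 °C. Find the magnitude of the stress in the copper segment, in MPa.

σ ≈ 240 MPa (compressive)

If the supports were absent, the total length change would be Σ αᵢΔT Lᵢ = 12.5×10⁻⁶×159×650 + 16.6×10⁻⁶×159×425 + 23.6×10⁻⁶×159×400 = 3.915 mm.
The rigid supports impose zero overall length change; the single axial force P common to all segments must satisfy P Σ Lᵢ/(AᵢEᵢ) = δ_free.
Σ Lᵢ/(AᵢEᵢ) = 650/(2100×197×10³) + 425/(1950×124×10³) + 400/(1100×72×10³) = 8.379×10⁻⁶ mm/N.
P = 3.915 / 8.379×10⁻⁶ = 467200 N = 467.2 kN, compressive.
σ_{copper} = P / A = 467200 / 1950 = 239.6 MPa.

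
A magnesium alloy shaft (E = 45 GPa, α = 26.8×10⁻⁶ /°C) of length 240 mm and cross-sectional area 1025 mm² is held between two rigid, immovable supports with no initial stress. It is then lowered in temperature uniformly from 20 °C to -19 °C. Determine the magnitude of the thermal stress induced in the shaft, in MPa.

The supports are rigid, so the total axial strain is zero. The restrained thermal strain is ε = αΔT = 26.8×10⁻⁶ × 39 = 1045.2×10⁻⁶.
σ = EαΔT = 45×10³ × 26.8×10⁻⁶ × 39 = 47.03 MPa (tensile; the shaft is trying to contract).

σ ≈ 47 MPa (tensile)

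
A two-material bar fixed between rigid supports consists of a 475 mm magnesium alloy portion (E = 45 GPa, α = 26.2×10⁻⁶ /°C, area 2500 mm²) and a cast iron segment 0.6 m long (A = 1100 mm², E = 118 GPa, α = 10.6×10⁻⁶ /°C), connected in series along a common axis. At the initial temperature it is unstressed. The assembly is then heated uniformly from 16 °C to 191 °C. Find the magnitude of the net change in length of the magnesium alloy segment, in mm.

|ΔL| ≈ 0.607 mm

Free thermal expansion of the whole bar: Σ αᵢΔT Lᵢ = 26.2×10⁻⁶×175×475 + 10.6×10⁻⁶×175×600 = 3.291 mm.
The walls prevent any net length change, so an axial force P (same in every segment) develops. Compatibility: P · Σ Lᵢ/(AᵢEᵢ) = δ_free.
The series flexibility is Σ Lᵢ/(AᵢEᵢ) = 475/(2500×45×10³) + 600/(1100×118×10³) = 8.845×10⁻⁶ mm/N.
Hence P = δ_free / Σ(L/AE) = 3.291/8.845×10⁻⁶ = 372.1 kN (compressive).
For the magnesium alloy segment, free thermal change = 26.2×10⁻⁶×175×475 = 2.178 mm and elastic change from P = 372100×475/(2500×45×10³) = 1.571 mm; these oppose, so the net change is 0.607 mm (segment lengthens).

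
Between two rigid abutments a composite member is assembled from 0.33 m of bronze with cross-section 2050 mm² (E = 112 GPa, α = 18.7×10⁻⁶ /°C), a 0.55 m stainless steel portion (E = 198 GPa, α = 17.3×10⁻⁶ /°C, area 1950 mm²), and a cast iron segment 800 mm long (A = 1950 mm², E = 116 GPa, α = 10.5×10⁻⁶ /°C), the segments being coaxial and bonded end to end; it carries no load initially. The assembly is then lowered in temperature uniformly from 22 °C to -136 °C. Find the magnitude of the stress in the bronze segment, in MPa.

If the supports were absent, the total length change would be Σ αᵢΔT Lᵢ = 18.7×10⁻⁶×158×330 + 17.3×10⁻⁶×158×550 + 10.5×10⁻⁶×158×800 = 3.806 mm.
Since the ends are fixed, an axial force P builds up, equal in every segment, with P · Σ Lᵢ/(AᵢEᵢ) = δ_free.
Σ Lᵢ/(AᵢEᵢ) = 330/(2050×112×10³) + 550/(1950×198×10³) + 800/(1950×116×10³) = 6.398×10⁻⁶ mm/N.
So P = 3.806 / 6.398×10⁻⁶ = 594.8 kN, tensile.
σ_{bronze} = P / A = 594800 / 2050 = 290.1 MPa.

σ ≈ 290 MPa (tensile)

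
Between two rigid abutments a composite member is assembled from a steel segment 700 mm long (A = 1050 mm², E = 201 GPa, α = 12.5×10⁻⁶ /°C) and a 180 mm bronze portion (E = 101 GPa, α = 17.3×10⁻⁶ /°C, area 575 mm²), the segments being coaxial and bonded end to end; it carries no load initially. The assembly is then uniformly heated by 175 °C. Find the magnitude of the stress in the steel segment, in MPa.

σ ≈ 308 MPa (compressive)

Free thermal expansion of the whole bar: Σ αᵢΔT Lᵢ = 12.5×10⁻⁶×175×700 + 17.3×10⁻⁶×175×180 = 2.076 mm.
The walls prevent any net length change, so an axial force P (same in every segment) develops. Compatibility: P · Σ Lᵢ/(AᵢEᵢ) = δ_free.
The series flexibility is Σ Lᵢ/(AᵢEᵢ) = 700/(1050×201×10³) + 180/(575×101×10³) = 6.416×10⁻⁶ mm/N.
P = 2.076 / 6.416×10⁻⁶ = 323600 N = 323.6 kN, compressive.
σ_{steel} = P / A = 323600 / 1050 = 308.2 MPa.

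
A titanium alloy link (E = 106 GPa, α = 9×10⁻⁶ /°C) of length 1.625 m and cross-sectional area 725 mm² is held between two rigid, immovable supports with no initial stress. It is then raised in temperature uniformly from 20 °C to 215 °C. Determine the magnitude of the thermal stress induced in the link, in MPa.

σ ≈ 186 MPa (compressive)

Because both ends are immovable the net strain is zero, and the suppressed thermal strain is αΔT = 9×10⁻⁶ × 195 = 1755×10⁻⁶.
σ = EαΔT = 106×10³ × 9×10⁻⁶ × 195 = 186 MPa (compressive; the link is trying to expand).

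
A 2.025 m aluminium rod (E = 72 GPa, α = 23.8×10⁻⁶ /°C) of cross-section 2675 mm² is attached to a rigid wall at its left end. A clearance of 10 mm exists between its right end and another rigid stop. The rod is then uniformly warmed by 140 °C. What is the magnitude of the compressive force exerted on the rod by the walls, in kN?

P ≈ 0 kN

If the wall were absent the rod would grow by αΔT L = 23.8×10⁻⁶ × 140 × 2025 = 6.747 mm.
Since δ_free = 6.75 mm is less than the 10 mm gap, the rod never touches the wall. No axial force develops.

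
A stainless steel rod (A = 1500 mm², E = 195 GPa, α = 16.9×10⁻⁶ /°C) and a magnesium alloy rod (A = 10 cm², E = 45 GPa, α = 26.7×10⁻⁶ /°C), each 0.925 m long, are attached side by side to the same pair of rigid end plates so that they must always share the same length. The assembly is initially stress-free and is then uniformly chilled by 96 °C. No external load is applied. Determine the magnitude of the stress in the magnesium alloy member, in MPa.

σ ≈ 36.7 MPa (tensile)

The magnesium alloy has the larger α, so on cooling it would change length more than the stainless steel if both were free. The rigid plates force a common final length, so the magnesium alloy is put into tension and the stainless steel into compression, with equal and opposite forces P (no external load).
Equating the net (thermal + elastic) strains gives |α₁ − α₂|·ΔT = P·[1/(A₁E₁) + 1/(A₂E₂)].
|α₁ − α₂|·ΔT = 9.8×10⁻⁶ × 96 = 0.0009408.
1/(A₁E₁) + 1/(A₂E₂) = 1/(1500×195×10³) + 1/(1000×45×10³) = 2.564×10⁻⁸ N⁻¹.
So P = 0.0009408 / 2.564×10⁻⁸ = 36.69 kN.
σ_{magnesium alloy} = P/A₂ = 36690/1000 = 36.69 MPa, tensile.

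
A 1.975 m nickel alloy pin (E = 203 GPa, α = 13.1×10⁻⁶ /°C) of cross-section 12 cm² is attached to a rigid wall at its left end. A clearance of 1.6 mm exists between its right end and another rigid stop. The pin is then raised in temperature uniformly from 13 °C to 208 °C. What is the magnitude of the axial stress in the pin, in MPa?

Free thermal elongation = αΔT L = 13.1×10⁻⁶ × 195 × 1975 = 5.045 mm.
The gap closes (δ_free > 1.6 mm) and the wall then resists a further 5.045 − 1.6 = 3.445 mm of expansion.
So σ = E(δ_free − g)/L = 203×10³ × 3.445/1975 = 354.1 MPa.

σ ≈ 354 MPa (compressive)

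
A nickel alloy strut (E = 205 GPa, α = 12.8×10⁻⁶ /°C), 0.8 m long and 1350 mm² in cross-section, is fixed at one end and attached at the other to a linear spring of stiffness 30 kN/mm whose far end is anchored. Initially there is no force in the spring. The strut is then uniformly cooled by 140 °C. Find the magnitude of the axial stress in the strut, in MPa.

Free thermal contraction: δ_free = αΔT L = 12.8×10⁻⁶ × 140 × 800 = 1.434 mm.
Let P be the tensile force in the spring. The strut extends elastically by PL/(AE) and the spring stretches by P/k; together these equal δ_free.
P [ L/(AE) + 1/k ] = δ_free → P [ 800/(1350×205×10³) + 1/(30×10³) ] = 1.434.
P = 1.434 / 3.622×10⁻⁵ = 39580 N.
σ = P/A = 39580/1350 = 29.32 MPa.

σ ≈ 29.3 MPa (tensile)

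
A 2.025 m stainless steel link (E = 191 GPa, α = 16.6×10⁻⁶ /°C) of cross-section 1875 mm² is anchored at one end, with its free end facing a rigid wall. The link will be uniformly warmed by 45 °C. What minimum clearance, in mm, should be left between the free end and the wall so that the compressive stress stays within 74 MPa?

With no wall the link would lengthen by αΔT L = 16.6×10⁻⁶ × 45 × 2025 = 1.513 mm.
At the allowable stress the elastic shortening the wall may impose is σL/E = 74 × 2025 / (191×10³) = 0.7846 mm.
So the gap has to take up the difference, g_min = δ_free − σL/E = 1.513 − 0.7846 = 0.7281 mm.

g ≈ 0.728 mm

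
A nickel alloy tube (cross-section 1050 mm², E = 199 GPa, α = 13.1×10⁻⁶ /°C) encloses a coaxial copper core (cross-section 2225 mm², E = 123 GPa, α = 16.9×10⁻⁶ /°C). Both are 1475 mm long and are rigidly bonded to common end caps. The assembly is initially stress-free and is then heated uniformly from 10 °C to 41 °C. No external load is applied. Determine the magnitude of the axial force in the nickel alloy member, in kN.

The copper has the larger α, so on heating it would change length more than the nickel alloy if both were free. The rigid plates force a common final length, so the copper is put into compression and the nickel alloy into tension, with equal and opposite forces P (no external load).
Compatibility of the two members (thermal + elastic change equal): (α₁ − α₂)ΔT = P·[1/(A₁E₁) + 1/(A₂E₂)].
|α₁ − α₂|·ΔT = 3.8×10⁻⁶ × 31 = 0.0001178.
1/(A₁E₁) + 1/(A₂E₂) = 1/(1050×199×10³) + 1/(2225×123×10³) = 8.44×10⁻⁹ N⁻¹.
So P = 0.0001178 / 8.44×10⁻⁹ = 13.96 kN.

P ≈ 14 kN (tensile in the nickel alloy)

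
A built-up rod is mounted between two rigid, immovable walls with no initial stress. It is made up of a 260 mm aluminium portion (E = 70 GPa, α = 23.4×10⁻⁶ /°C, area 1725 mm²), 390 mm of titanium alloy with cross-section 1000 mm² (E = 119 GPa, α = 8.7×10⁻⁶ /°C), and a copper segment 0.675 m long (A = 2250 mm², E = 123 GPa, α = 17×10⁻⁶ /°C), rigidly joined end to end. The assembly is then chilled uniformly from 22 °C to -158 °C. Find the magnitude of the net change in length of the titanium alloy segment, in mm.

|ΔL| ≈ 0.96 mm

Free thermal contraction of the whole bar: Σ αᵢΔT Lᵢ = 23.4×10⁻⁶×180×260 + 8.7×10⁻⁶×180×390 + 17×10⁻⁶×180×675 = 3.771 mm.
The walls prevent any net length change, so an axial force P (same in every segment) develops. Compatibility: P · Σ Lᵢ/(AᵢEᵢ) = δ_free.
The series flexibility is Σ Lᵢ/(AᵢEᵢ) = 260/(1725×70×10³) + 390/(1000×119×10³) + 675/(2250×123×10³) = 7.87×10⁻⁶ mm/N.
P = 3.771 / 7.87×10⁻⁶ = 479200 N = 479.2 kN, tensile.
For the titanium alloy segment, free thermal change = 8.7×10⁻⁶×180×390 = 0.6107 mm and elastic change from P = 479200×390/(1000×119×10³) = 1.571 mm; these oppose, so the net change is 0.96 mm (segment lengthens).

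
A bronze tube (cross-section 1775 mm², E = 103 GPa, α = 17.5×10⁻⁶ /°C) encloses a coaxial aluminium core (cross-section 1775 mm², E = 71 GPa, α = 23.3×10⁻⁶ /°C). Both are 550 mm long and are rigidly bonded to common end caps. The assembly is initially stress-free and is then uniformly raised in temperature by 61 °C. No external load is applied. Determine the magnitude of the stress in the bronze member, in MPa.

σ ≈ 14.9 MPa (tensile)

Both members must finish at the same length. With the larger α, the aluminium tends to over-expand; the plates restrain it, putting the aluminium in compression and the bronze in tension. With no external load the two internal forces are equal and opposite, magnitude P.
Compatibility of the two members (thermal + elastic change equal): (α₁ − α₂)ΔT = P·[1/(A₁E₁) + 1/(A₂E₂)].
|α₁ − α₂|·ΔT = 5.8×10⁻⁶ × 61 = 0.0003538.
1/(A₁E₁) + 1/(A₂E₂) = 1/(1775×103×10³) + 1/(1775×71×10³) = 1.34×10⁻⁸ N⁻¹.
P = 0.0003538 / 1.34×10⁻⁸ = 26390 N = 26.39 kN.
σ_{bronze} = P/A₁ = 26390/1775 = 14.87 MPa, tensile.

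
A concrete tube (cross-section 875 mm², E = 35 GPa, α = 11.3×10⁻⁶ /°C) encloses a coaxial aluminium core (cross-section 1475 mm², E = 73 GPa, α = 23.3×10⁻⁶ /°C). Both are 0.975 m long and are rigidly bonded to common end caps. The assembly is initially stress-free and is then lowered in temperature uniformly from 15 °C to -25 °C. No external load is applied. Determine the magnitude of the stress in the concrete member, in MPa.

The aluminium has the larger α, so on cooling it would change length more than the concrete if both were free. The rigid plates force a common final length, so the aluminium is put into tension and the concrete into compression, with equal and opposite forces P (no external load).
Equating the net (thermal + elastic) strains gives |α₁ − α₂|·ΔT = P·[1/(A₁E₁) + 1/(A₂E₂)].
|α₁ − α₂|·ΔT = 12×10⁻⁶ × 40 = 0.00048.
1/(A₁E₁) + 1/(A₂E₂) = 1/(875×35×10³) + 1/(1475×73×10³) = 4.194×10⁻⁸ N⁻¹.
So P = 0.00048 / 4.194×10⁻⁸ = 11.44 kN.
σ_{concrete} = P/A₁ = 11440/875 = 13.08 MPa, compressive.

σ ≈ 13.1 MPa (compressive)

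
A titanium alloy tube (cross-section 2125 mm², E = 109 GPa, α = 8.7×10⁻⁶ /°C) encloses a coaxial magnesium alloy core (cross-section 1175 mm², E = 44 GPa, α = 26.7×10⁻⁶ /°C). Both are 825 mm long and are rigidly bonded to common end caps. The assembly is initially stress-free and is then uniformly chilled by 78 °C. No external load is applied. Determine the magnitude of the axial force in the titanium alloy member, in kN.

P ≈ 59.3 kN (compressive in the titanium alloy)

Both members must finish at the same length. With the larger α, the magnesium alloy tends to over-contract; the plates restrain it, putting the magnesium alloy in tension and the titanium alloy in compression. With no external load the two internal forces are equal and opposite, magnitude P.
Setting the final lengths equal and cancelling L: (α₁ − α₂)ΔT = P/(A₁E₁) + P/(A₂E₂).
|α₁ − α₂|·ΔT = 18×10⁻⁶ × 78 = 0.001404.
1/(A₁E₁) + 1/(A₂E₂) = 1/(2125×109×10³) + 1/(1175×44×10³) = 2.366×10⁻⁸ N⁻¹.
So P = 0.001404 / 2.366×10⁻⁸ = 59.34 kN.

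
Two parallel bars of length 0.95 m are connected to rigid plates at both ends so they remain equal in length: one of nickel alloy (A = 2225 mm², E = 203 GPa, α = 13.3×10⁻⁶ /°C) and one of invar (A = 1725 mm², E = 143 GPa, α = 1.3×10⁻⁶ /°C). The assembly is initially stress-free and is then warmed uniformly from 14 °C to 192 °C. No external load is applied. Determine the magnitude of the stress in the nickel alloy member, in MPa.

σ ≈ 153 MPa (compressive)

Both members must finish at the same length. With the larger α, the nickel alloy tends to over-expand; the plates restrain it, putting the nickel alloy in compression and the invar in tension. With no external load the two internal forces are equal and opposite, magnitude P.
Equating the net (thermal + elastic) strains gives |α₁ − α₂|·ΔT = P·[1/(A₁E₁) + 1/(A₂E₂)].
|α₁ − α₂|·ΔT = 12×10⁻⁶ × 178 = 0.002136.
1/(A₁E₁) + 1/(A₂E₂) = 1/(2225×203×10³) + 1/(1725×143×10³) = 6.268×10⁻⁹ N⁻¹.
P = 0.002136 / 6.268×10⁻⁹ = 340800 N = 340.8 kN.
σ_{nickel alloy} = P/A₁ = 340800/2225 = 153.2 MPa, compressive.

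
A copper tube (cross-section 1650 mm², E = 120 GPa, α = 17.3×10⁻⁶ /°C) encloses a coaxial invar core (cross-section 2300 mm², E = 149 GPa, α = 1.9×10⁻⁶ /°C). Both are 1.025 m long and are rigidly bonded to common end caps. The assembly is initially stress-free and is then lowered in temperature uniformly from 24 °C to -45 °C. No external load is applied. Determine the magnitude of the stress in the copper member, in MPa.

Equilibrium of a rigid end plate with no external load gives equal and opposite internal forces ±P in the two members. Since α_{copper} > α_{invar}, cooling drives the copper into tension and the invar into compression.
Compatibility of the two members (thermal + elastic change equal): (α₁ − α₂)ΔT = P·[1/(A₁E₁) + 1/(A₂E₂)].
|α₁ − α₂|·ΔT = 15.4×10⁻⁶ × 69 = 0.001063.
1/(A₁E₁) + 1/(A₂E₂) = 1/(1650×120×10³) + 1/(2300×149×10³) = 7.969×10⁻⁹ N⁻¹.
P = 0.001063 / 7.969×10⁻⁹ = 133300 N = 133.3 kN.
σ_{copper} = P/A₁ = 133300/1650 = 80.82 MPa, tensile.

σ ≈ 80.8 MPa (tensile)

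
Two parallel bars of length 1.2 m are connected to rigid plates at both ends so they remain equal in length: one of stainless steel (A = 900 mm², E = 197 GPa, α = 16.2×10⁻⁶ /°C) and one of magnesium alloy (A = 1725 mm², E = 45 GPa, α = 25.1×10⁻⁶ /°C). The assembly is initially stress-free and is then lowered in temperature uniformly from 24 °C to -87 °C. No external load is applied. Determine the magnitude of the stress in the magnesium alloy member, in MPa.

σ ≈ 30.9 MPa (tensile)

The magnesium alloy has the larger α, so on cooling it would change length more than the stainless steel if both were free. The rigid plates force a common final length, so the magnesium alloy is put into tension and the stainless steel into compression, with equal and opposite forces P (no external load).
Compatibility of the two members (thermal + elastic change equal): (α₁ − α₂)ΔT = P·[1/(A₁E₁) + 1/(A₂E₂)].
|α₁ − α₂|·ΔT = 8.9×10⁻⁶ × 111 = 0.0009879.
1/(A₁E₁) + 1/(A₂E₂) = 1/(900×197×10³) + 1/(1725×45×10³) = 1.852×10⁻⁸ N⁻¹.
P = 0.0009879 / 1.852×10⁻⁸ = 53330 N = 53.33 kN.
σ_{magnesium alloy} = P/A₂ = 53330/1725 = 30.92 MPa, tensile.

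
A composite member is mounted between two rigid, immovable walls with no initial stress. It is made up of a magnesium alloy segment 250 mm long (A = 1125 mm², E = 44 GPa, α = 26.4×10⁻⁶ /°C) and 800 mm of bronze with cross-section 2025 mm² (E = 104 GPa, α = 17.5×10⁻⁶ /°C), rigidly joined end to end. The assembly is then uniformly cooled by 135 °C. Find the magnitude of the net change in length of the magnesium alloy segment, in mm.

If the supports were absent, the total length change would be Σ αᵢΔT Lᵢ = 26.4×10⁻⁶×135×250 + 17.5×10⁻⁶×135×800 = 2.781 mm.
Since the ends are fixed, an axial force P builds up, equal in every segment, with P · Σ Lᵢ/(AᵢEᵢ) = δ_free.
Σ Lᵢ/(AᵢEᵢ) = 250/(1125×44×10³) + 800/(2025×104×10³) = 8.849×10⁻⁶ mm/N.
So P = 2.781 / 8.849×10⁻⁶ = 314.3 kN, tensile.
For the magnesium alloy segment, free thermal change = 26.4×10⁻⁶×135×250 = 0.891 mm and elastic change from P = 314300×250/(1125×44×10³) = 1.587 mm; these oppose, so the net change is 0.696 mm (segment lengthens).

|ΔL| ≈ 0.696 mm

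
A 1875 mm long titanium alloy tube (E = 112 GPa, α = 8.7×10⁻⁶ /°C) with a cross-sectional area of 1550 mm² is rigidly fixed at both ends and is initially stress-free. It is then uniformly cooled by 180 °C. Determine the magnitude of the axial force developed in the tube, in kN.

The ends cannot move, so σ = EαΔT = 112×10³ × 8.7×10⁻⁶ × 180 = 175.4 MPa.
P = AEαΔT = 1550 × 112×10³ × 8.7×10⁻⁶ × 180 = 271.9 kN (tensile).

P ≈ 272 kN (tensile)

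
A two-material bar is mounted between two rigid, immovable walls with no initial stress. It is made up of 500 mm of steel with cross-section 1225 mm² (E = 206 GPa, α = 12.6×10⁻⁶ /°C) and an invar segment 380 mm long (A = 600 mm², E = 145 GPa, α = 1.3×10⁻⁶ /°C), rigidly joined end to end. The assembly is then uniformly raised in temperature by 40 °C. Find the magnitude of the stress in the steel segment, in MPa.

Free thermal expansion of the whole bar: Σ αᵢΔT Lᵢ = 12.6×10⁻⁶×40×500 + 1.3×10⁻⁶×40×380 = 0.2718 mm.
Since the ends are fixed, an axial force P builds up, equal in every segment, with P · Σ Lᵢ/(AᵢEᵢ) = δ_free.
The series flexibility is Σ Lᵢ/(AᵢEᵢ) = 500/(1225×206×10³) + 380/(600×145×10³) = 6.349×10⁻⁶ mm/N.
So P = 0.2718 / 6.349×10⁻⁶ = 42.8 kN, compressive.
σ_{steel} = P / A = 42800 / 1225 = 34.94 MPa.

σ ≈ 34.9 MPa (compressive)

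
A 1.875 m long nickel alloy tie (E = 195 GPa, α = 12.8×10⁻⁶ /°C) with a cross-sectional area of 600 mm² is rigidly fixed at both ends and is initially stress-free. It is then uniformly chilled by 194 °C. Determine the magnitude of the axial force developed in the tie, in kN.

Full restraint means ε = 0, so the stress is σ = EαΔT = 195×10³ × 12.8×10⁻⁶ × 194 = 484.2 MPa.
Then P = σA = 484.2 × 600 mm² = 290.5 kN, tensile.

P ≈ 291 kN (tensile)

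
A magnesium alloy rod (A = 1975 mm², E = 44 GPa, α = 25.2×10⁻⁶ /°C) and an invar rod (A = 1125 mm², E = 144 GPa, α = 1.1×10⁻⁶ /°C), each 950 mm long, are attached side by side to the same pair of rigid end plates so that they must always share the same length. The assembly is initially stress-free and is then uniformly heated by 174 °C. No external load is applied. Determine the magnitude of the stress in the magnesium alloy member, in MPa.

σ ≈ 120 MPa (compressive)

The magnesium alloy has the larger α, so on heating it would change length more than the invar if both were free. The rigid plates force a common final length, so the magnesium alloy is put into compression and the invar into tension, with equal and opposite forces P (no external load).
Compatibility of the two members (thermal + elastic change equal): (α₁ − α₂)ΔT = P·[1/(A₁E₁) + 1/(A₂E₂)].
|α₁ − α₂|·ΔT = 24.1×10⁻⁶ × 174 = 0.004193.
1/(A₁E₁) + 1/(A₂E₂) = 1/(1975×44×10³) + 1/(1125×144×10³) = 1.768×10⁻⁸ N⁻¹.
So P = 0.004193 / 1.768×10⁻⁸ = 237.2 kN.
σ_{magnesium alloy} = P/A₁ = 237200/1975 = 120.1 MPa, compressive.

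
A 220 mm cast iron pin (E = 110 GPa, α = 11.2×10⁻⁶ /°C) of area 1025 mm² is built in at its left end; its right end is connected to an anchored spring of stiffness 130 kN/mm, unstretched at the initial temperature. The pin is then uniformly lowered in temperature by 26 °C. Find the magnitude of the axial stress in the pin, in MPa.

The unrestrained thermal change is αΔT L = 11.2×10⁻⁶ × 26 × 220 = 0.06406 mm.
Let P be the tensile force in the spring. The pin extends elastically by PL/(AE) and the spring stretches by P/k; together these equal δ_free.
P [ L/(AE) + 1/k ] = δ_free → P [ 220/(1025×110×10³) + 1/(130×10³) ] = 0.06406.
P = 0.06406 / 9.644×10⁻⁶ = 6643 N.
σ = P/A = 6643/1025 = 6.481 MPa.

σ ≈ 6.48 MPa (tensile)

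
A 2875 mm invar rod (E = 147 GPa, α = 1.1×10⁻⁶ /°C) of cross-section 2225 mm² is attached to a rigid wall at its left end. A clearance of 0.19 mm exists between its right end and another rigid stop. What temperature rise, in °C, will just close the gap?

The gap closes when αΔT L = 0.19 mm, since the rod is still unstressed at that instant.
ΔT = 0.19 / (1.1×10⁻⁶ × 2875) = 60.08 °C.

ΔT ≈ 60.1 °C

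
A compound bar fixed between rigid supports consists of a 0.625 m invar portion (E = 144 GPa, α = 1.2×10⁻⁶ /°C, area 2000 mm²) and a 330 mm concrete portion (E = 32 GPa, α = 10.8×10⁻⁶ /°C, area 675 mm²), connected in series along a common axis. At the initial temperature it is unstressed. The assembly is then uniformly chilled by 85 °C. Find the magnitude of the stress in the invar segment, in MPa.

If the supports were absent, the total length change would be Σ αᵢΔT Lᵢ = 1.2×10⁻⁶×85×625 + 10.8×10⁻⁶×85×330 = 0.3667 mm.
The walls prevent any net length change, so an axial force P (same in every segment) develops. Compatibility: P · Σ Lᵢ/(AᵢEᵢ) = δ_free.
Σ Lᵢ/(AᵢEᵢ) = 625/(2000×144×10³) + 330/(675×32×10³) = 1.745×10⁻⁵ mm/N.
Hence P = δ_free / Σ(L/AE) = 0.3667/1.745×10⁻⁵ = 21.02 kN (tensile).
σ_{invar} = P / A = 21020 / 2000 = 10.51 MPa.

σ ≈ 10.5 MPa (tensile)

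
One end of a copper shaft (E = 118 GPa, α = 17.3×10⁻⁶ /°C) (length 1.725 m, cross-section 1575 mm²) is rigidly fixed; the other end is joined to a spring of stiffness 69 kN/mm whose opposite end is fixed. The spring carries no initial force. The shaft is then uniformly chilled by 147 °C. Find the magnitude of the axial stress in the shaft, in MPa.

Free thermal contraction: δ_free = αΔT L = 17.3×10⁻⁶ × 147 × 1725 = 4.387 mm.
With a force P in the spring, the elastic change of the shaft is PL/(AE) and that of the spring is P/k; compatibility requires their sum to equal δ_free.
So P = δ_free / [L/(AE) + 1/k] = 4.387 / [ 1725/(1575×118×10³) + 1/(69×10³) ].
P = 4.387 / 2.377×10⁻⁵ = 184500 N.
σ = P/A = 184500/1575 = 117.2 MPa.

σ ≈ 117 MPa (tensile)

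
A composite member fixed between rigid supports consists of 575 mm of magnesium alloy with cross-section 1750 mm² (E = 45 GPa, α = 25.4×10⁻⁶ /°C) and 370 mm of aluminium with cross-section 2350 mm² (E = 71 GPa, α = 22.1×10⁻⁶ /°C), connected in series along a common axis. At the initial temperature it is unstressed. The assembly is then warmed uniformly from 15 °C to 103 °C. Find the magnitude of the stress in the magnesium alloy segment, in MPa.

With the walls removed the bar would change length by δ_free = Σ αᵢΔT Lᵢ = 25.4×10⁻⁶×88×575 + 22.1×10⁻⁶×88×370 = 2.005 mm.
The rigid supports impose zero overall length change; the single axial force P common to all segments must satisfy P Σ Lᵢ/(AᵢEᵢ) = δ_free.
Σ Lᵢ/(AᵢEᵢ) = 575/(1750×45×10³) + 370/(2350×71×10³) = 9.519×10⁻⁶ mm/N.
Hence P = δ_free / Σ(L/AE) = 2.005/9.519×10⁻⁶ = 210.6 kN (compressive).
σ_{magnesium alloy} = P / A = 210600 / 1750 = 120.3 MPa.

σ ≈ 120 MPa (compressive)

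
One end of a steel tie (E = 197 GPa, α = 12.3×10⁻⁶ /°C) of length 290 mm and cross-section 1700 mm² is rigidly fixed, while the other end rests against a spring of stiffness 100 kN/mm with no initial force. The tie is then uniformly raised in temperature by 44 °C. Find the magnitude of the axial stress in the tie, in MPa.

σ ≈ 8.5 MPa (compressive)

Free thermal expansion: δ_free = αΔT L = 12.3×10⁻⁶ × 44 × 290 = 0.1569 mm.
Let P be the compressive force at the spring. The tie shortens elastically by PL/(AE) and the spring compresses by P/k; together these equal δ_free.
P [ L/(AE) + 1/k ] = δ_free → P [ 290/(1700×197×10³) + 1/(100×10³) ] = 0.1569.
P = 0.1569 / 1.087×10⁻⁵ = 14440 N.
σ = P/A = 14440/1700 = 8.496 MPa.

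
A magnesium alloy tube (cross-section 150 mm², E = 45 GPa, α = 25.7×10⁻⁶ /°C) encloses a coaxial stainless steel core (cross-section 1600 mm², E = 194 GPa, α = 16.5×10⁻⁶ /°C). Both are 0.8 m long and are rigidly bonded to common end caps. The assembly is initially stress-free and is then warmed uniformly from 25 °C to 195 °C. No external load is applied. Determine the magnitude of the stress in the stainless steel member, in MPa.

Equilibrium of a rigid end plate with no external load gives equal and opposite internal forces ±P in the two members. Since α_{magnesium alloy} > α_{stainless steel}, heating drives the magnesium alloy into compression and the stainless steel into tension.
Setting the final lengths equal and cancelling L: (α₁ − α₂)ΔT = P/(A₁E₁) + P/(A₂E₂).
|α₁ − α₂|·ΔT = 9.2×10⁻⁶ × 170 = 0.001564.
1/(A₁E₁) + 1/(A₂E₂) = 1/(150×45×10³) + 1/(1600×194×10³) = 1.514×10⁻⁷ N⁻¹.
P = 0.001564 / 1.514×10⁻⁷ = 10330 N = 10.33 kN.
σ_{stainless steel} = P/A₂ = 10330/1600 = 6.458 MPa, tensile.

σ ≈ 6.46 MPa (tensile)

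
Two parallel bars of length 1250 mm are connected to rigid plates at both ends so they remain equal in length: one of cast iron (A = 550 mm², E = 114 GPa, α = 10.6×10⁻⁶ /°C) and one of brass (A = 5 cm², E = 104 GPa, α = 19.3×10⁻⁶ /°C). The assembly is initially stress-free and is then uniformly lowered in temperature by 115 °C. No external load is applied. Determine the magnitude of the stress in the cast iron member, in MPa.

Both members must finish at the same length. With the larger α, the brass tends to over-contract; the plates restrain it, putting the brass in tension and the cast iron in compression. With no external load the two internal forces are equal and opposite, magnitude P.
Equating the net (thermal + elastic) strains gives |α₁ − α₂|·ΔT = P·[1/(A₁E₁) + 1/(A₂E₂)].
|α₁ − α₂|·ΔT = 8.7×10⁻⁶ × 115 = 0.001001.
1/(A₁E₁) + 1/(A₂E₂) = 1/(550×114×10³) + 1/(500×104×10³) = 3.518×10⁻⁸ N⁻¹.
So P = 0.001001 / 3.518×10⁻⁸ = 28.44 kN.
σ_{cast iron} = P/A₁ = 28440/550 = 51.71 MPa, compressive.

σ ≈ 51.7 MPa (compressive)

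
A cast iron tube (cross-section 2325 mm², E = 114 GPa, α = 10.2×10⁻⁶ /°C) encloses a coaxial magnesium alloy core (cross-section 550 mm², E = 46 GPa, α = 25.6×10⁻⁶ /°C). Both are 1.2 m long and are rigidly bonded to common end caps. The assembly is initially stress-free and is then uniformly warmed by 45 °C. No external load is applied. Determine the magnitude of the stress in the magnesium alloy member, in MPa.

σ ≈ 29.1 MPa (compressive)

Equilibrium of a rigid end plate with no external load gives equal and opposite internal forces ±P in the two members. Since α_{magnesium alloy} > α_{cast iron}, heating drives the magnesium alloy into compression and the cast iron into tension.
Equating the net (thermal + elastic) strains gives |α₁ − α₂|·ΔT = P·[1/(A₁E₁) + 1/(A₂E₂)].
|α₁ − α₂|·ΔT = 15.4×10⁻⁶ × 45 = 0.000693.
1/(A₁E₁) + 1/(A₂E₂) = 1/(2325×114×10³) + 1/(550×46×10³) = 4.33×10⁻⁸ N⁻¹.
P = 0.000693 / 4.33×10⁻⁸ = 16010 N = 16.01 kN.
σ_{magnesium alloy} = P/A₂ = 16010/550 = 29.1 MPa, compressive.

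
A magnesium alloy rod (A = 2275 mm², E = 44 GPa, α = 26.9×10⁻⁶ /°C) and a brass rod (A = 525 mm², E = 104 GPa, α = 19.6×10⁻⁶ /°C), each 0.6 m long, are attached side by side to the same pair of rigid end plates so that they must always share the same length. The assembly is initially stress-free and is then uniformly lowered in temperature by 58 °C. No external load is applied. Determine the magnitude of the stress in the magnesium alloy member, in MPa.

σ ≈ 6.58 MPa (tensile)

Both members must finish at the same length. With the larger α, the magnesium alloy tends to over-contract; the plates restrain it, putting the magnesium alloy in tension and the brass in compression. With no external load the two internal forces are equal and opposite, magnitude P.
Equating the net (thermal + elastic) strains gives |α₁ − α₂|·ΔT = P·[1/(A₁E₁) + 1/(A₂E₂)].
|α₁ − α₂|·ΔT = 7.3×10⁻⁶ × 58 = 0.0004234.
1/(A₁E₁) + 1/(A₂E₂) = 1/(2275×44×10³) + 1/(525×104×10³) = 2.831×10⁻⁸ N⁻¹.
P = 0.0004234 / 2.831×10⁻⁸ = 14960 N = 14.96 kN.
σ_{magnesium alloy} = P/A₁ = 14960/2275 = 6.575 MPa, tensile.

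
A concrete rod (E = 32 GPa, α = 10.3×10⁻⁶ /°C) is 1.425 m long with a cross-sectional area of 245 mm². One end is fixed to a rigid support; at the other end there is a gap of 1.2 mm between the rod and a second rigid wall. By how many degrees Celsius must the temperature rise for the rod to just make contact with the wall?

Contact occurs when the free expansion equals the gap: αΔT L = 1.2 mm.
So ΔT = g/(αL) = 1.2/(10.3×10⁻⁶ × 1425) = 81.76 °C.

ΔT ≈ 81.8 °C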